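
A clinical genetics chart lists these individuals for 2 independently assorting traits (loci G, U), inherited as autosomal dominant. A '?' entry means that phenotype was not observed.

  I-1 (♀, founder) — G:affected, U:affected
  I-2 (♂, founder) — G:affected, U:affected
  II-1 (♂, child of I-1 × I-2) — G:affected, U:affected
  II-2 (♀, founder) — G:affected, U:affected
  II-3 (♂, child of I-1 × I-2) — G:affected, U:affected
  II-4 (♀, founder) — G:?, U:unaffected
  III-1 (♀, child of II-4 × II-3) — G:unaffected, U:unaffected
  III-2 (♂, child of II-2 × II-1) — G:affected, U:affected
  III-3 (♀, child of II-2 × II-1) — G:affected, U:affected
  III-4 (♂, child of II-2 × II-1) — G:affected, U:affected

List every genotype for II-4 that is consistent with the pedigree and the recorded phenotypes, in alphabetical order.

II-4 ∈ {Gg uu, gg uu}

G/I-1 aff ·: Gg|GG
G/I-2 aff ·: Gg|GG
G/II-1 aff I-1×I-2: Gg|GG
G/II-2 aff ·: Gg|GG
G/II-3 aff I-1×I-2: Gg
G/II-4 ? ·: gg|Gg
G/III-1 un II-4×II-3: gg
G/III-2 aff II-2×II-1: Gg|GG
G/III-3 aff II-2×II-1: Gg|GG
G/III-4 aff II-2×II-1: Gg|GG
⇒ G over [I-1,I-2,II-1,II-2,II-3,II-4,III-1,III-2,III-3,III-4]: 150 consistent
U/I-1 aff ·: Uu|UU
U/I-2 aff ·: Uu|UU
U/II-1 aff I-1×I-2: Uu|UU
U/II-2 aff ·: Uu|UU
U/II-3 aff I-1×I-2: Uu
U/II-4 un ·: uu
U/III-1 un II-4×II-3: uu
U/III-2 aff II-2×II-1: Uu|UU
U/III-3 aff II-2×II-1: Uu|UU
U/III-4 aff II-2×II-1: Uu|UU
⇒ U over [I-1,I-2,II-1,II-2,II-3,II-4,III-1,III-2,III-3,III-4]: 75 consistent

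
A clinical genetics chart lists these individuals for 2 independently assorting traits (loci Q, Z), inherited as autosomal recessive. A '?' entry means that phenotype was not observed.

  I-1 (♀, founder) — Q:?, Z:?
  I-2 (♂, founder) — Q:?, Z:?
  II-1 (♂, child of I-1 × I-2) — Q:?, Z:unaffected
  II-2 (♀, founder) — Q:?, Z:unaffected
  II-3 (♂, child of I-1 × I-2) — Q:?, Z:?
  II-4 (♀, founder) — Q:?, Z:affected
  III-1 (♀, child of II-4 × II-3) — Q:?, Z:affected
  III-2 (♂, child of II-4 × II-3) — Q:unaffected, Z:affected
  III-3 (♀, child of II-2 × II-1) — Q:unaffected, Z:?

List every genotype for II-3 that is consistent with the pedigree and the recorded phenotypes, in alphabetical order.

II-3 ∈ {QQ Zz, QQ zz, Qq Zz, Qq zz, qq Zz, qq zz}

Q/I-1 ? ·: QQ|Qq|qq
Q/I-2 ? ·: QQ|Qq|qq
Q/II-1 ? I-1×I-2: QQ|Qq|qq
Q/II-2 ? ·: QQ|Qq|qq
Q/II-3 ? I-1×I-2: QQ|Qq|qq
Q/II-4 ? ·: QQ|Qq|qq
Q/III-1 ? II-4×II-3: QQ|Qq|qq
Q/III-2 un II-4×II-3: QQ|Qq
Q/III-3 un II-2×II-1: QQ|Qq
⇒ Q over [I-1,I-2,II-1,II-2,II-3,II-4,III-1,III-2,III-3]: 915 consistent
Z/I-1 ? ·: ZZ|Zz|zz
Z/I-2 ? ·: ZZ|Zz|zz
Z/II-1 un I-1×I-2: ZZ|Zz
Z/II-2 un ·: ZZ|Zz
Z/II-3 ? I-1×I-2: Zz|zz
Z/II-4 aff ·: zz
Z/III-1 aff II-4×II-3: zz
Z/III-2 aff II-4×II-3: zz
Z/III-3 ? II-2×II-1: ZZ|Zz|zz
⇒ Z over [I-1,I-2,II-1,II-2,II-3,II-4,III-1,III-2,III-3]: 62 consistent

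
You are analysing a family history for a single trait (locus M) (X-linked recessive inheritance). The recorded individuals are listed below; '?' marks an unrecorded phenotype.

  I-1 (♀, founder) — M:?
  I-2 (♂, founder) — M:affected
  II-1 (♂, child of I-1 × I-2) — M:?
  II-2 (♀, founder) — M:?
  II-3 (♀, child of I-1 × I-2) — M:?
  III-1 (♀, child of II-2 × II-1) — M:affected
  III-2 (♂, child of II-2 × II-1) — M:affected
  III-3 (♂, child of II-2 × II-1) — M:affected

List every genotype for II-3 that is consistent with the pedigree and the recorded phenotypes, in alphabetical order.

II-3 ∈ {X^MX^m, X^mX^m}

M/I-1 ? ·: X^MX^m|X^mX^m
M/I-2 aff ·: X^mY
M/II-1 ? I-1×I-2: X^mY
M/II-2 ? ·: X^MX^m|X^mX^m
M/II-3 ? I-1×I-2: X^MX^m|X^mX^m
M/III-1 aff II-2×II-1: X^mX^m
M/III-2 aff II-2×II-1: X^mY
M/III-3 aff II-2×II-1: X^mY
⇒ M over [I-1,I-2,II-1,II-2,II-3,III-1,III-2,III-3]: 6 consistent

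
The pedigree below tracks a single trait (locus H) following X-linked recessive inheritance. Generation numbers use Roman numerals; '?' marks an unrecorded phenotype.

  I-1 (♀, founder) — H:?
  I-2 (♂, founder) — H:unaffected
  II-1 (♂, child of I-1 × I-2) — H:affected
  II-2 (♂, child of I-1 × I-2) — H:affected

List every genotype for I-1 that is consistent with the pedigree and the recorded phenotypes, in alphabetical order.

I-1 ∈ {X^HX^h, X^hX^h}

H/I-1 ? ·: X^HX^h|X^hX^h
H/I-2 un ·: X^HY
H/II-1 aff I-1×I-2: X^hY
H/II-2 aff I-1×I-2: X^hY
⇒ H over [I-1,I-2,II-1,II-2]: 2 consistent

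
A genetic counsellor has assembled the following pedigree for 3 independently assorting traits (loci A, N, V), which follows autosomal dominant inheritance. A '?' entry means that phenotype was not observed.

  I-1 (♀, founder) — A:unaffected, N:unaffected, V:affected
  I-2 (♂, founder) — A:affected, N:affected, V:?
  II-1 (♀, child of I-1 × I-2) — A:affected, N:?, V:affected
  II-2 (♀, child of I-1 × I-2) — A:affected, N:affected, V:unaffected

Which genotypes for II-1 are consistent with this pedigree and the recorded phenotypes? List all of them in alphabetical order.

A/I-1 un ·: aa
A/I-2 aff ·: Aa|AA
A/II-1 aff I-1×I-2: Aa
A/II-2 aff I-1×I-2: Aa
⇒ A over [I-1,I-2,II-1,II-2]: 2 consistent
N/I-1 un ·: nn
N/I-2 aff ·: Nn|NN
N/II-1 ? I-1×I-2: nn|Nn
N/II-2 aff I-1×I-2: Nn
⇒ N over [I-1,I-2,II-1,II-2]: 3 consistent
V/I-1 aff ·: Vv
V/I-2 ? ·: vv|Vv
V/II-1 aff I-1×I-2: Vv|VV
V/II-2 un I-1×I-2: vv
⇒ V over [I-1,I-2,II-1,II-2]: 3 consistent

II-1 ∈ {Aa Nn VV, Aa Nn Vv, Aa nn VV, Aa nn Vv}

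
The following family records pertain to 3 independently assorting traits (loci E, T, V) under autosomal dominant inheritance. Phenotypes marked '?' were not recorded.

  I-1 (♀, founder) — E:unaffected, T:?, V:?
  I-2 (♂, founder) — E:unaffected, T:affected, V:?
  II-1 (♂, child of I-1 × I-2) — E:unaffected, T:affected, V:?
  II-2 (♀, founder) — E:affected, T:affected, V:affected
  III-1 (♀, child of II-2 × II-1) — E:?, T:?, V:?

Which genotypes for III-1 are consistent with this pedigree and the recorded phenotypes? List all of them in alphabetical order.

III-1 ∈ {Ee TT VV, Ee TT Vv, Ee TT vv, Ee Tt VV, Ee Tt Vv, Ee Tt vv, Ee tt VV, Ee tt Vv, Ee tt vv, ee TT VV, ee TT Vv, ee TT vv, ee Tt VV, ee Tt Vv, ee Tt vv, ee tt VV, ee tt Vv, ee tt vv}

E/I-1 un ·: ee
E/I-2 un ·: ee
E/II-1 un I-1×I-2: ee
E/II-2 aff ·: Ee|EE
E/III-1 ? II-2×II-1: ee|Ee
⇒ E over [I-1,I-2,II-1,II-2,III-1]: 3 consistent
T/I-1 ? ·: tt|Tt|TT
T/I-2 aff ·: Tt|TT
T/II-1 aff I-1×I-2: Tt|TT
T/II-2 aff ·: Tt|TT
T/III-1 ? II-2×II-1: tt|Tt|TT
⇒ T over [I-1,I-2,II-1,II-2,III-1]: 37 consistent
V/I-1 ? ·: vv|Vv|VV
V/I-2 ? ·: vv|Vv|VV
V/II-1 ? I-1×I-2: vv|Vv|VV
V/II-2 aff ·: Vv|VV
V/III-1 ? II-2×II-1: vv|Vv|VV
⇒ V over [I-1,I-2,II-1,II-2,III-1]: 59 consistent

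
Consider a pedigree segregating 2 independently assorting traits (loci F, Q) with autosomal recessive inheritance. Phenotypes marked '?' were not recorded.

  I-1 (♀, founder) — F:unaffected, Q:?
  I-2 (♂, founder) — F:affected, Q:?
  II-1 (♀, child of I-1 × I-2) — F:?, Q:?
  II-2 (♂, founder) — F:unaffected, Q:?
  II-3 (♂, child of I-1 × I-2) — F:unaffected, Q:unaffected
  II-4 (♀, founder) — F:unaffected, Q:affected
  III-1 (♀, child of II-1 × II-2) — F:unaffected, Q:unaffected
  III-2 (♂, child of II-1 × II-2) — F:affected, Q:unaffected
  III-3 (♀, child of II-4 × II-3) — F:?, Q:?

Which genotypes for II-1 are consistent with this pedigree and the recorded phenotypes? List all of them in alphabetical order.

II-1 ∈ {Ff QQ, Ff Qq, Ff qq, ff QQ, ff Qq, ff qq}

F/I-1 un ·: FF|Ff
F/I-2 aff ·: ff
F/II-1 ? I-1×I-2: Ff|ff
F/II-2 un ·: Ff
F/II-3 un I-1×I-2: Ff
F/II-4 un ·: FF|Ff
F/III-1 un II-1×II-2: FF|Ff
F/III-2 aff II-1×II-2: ff
F/III-3 ? II-4×II-3: FF|Ff|ff
⇒ F over [I-1,I-2,II-1,II-2,II-3,II-4,III-1,III-2,III-3]: 25 consistent
Q/I-1 ? ·: QQ|Qq|qq
Q/I-2 ? ·: QQ|Qq|qq
Q/II-1 ? I-1×I-2: QQ|Qq|qq
Q/II-2 ? ·: QQ|Qq|qq
Q/II-3 un I-1×I-2: QQ|Qq
Q/II-4 aff ·: qq
Q/III-1 un II-1×II-2: QQ|Qq
Q/III-2 un II-1×II-2: QQ|Qq
Q/III-3 ? II-4×II-3: Qq|qq
⇒ Q over [I-1,I-2,II-1,II-2,II-3,II-4,III-1,III-2,III-3]: 227 consistent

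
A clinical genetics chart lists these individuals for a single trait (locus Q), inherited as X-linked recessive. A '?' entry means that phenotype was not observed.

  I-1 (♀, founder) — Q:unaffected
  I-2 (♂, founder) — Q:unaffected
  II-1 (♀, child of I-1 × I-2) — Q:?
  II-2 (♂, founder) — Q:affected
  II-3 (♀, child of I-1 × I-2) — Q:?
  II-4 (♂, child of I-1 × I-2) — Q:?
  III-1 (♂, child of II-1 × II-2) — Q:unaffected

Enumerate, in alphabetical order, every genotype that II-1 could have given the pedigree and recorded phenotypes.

Q/I-1 un ·: X^QX^Q|X^QX^q
Q/I-2 un ·: X^QY
Q/II-1 ? I-1×I-2: X^QX^Q|X^QX^q
Q/II-2 aff ·: X^qY
Q/II-3 ? I-1×I-2: X^QX^Q|X^QX^q
Q/II-4 ? I-1×I-2: X^QY|X^qY
Q/III-1 un II-1×II-2: X^QY
⇒ Q over [I-1,I-2,II-1,II-2,II-3,II-4,III-1]: 9 consistent

II-1 ∈ {X^QX^Q, X^QX^q}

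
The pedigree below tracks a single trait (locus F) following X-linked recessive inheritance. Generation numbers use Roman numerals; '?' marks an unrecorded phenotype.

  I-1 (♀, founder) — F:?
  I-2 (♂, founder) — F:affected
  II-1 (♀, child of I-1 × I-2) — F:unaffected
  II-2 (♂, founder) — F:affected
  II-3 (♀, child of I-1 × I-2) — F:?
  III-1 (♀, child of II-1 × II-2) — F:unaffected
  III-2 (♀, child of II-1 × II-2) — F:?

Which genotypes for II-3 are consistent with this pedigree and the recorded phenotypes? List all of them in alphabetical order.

II-3 ∈ {X^FX^f, X^fX^f}

F/I-1 ? ·: X^FX^F|X^FX^f
F/I-2 aff ·: X^fY
F/II-1 un I-1×I-2: X^FX^f
F/II-2 aff ·: X^fY
F/II-3 ? I-1×I-2: X^FX^f|X^fX^f
F/III-1 un II-1×II-2: X^FX^f
F/III-2 ? II-1×II-2: X^FX^f|X^fX^f
⇒ F over [I-1,I-2,II-1,II-2,II-3,III-1,III-2]: 6 consistent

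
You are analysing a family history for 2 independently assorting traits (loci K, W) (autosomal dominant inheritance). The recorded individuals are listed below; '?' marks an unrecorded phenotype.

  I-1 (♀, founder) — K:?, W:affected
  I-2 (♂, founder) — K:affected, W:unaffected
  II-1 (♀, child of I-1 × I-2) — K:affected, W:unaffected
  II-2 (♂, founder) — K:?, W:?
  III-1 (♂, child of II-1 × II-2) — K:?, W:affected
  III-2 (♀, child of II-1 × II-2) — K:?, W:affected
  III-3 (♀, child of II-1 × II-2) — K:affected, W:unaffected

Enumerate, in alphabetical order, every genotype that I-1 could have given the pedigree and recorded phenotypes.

K/I-1 ? ·: kk|Kk|KK
K/I-2 aff ·: Kk|KK
K/II-1 aff I-1×I-2: Kk|KK
K/II-2 ? ·: kk|Kk|KK
K/III-1 ? II-1×II-2: kk|Kk|KK
K/III-2 ? II-1×II-2: kk|Kk|KK
K/III-3 aff II-1×II-2: Kk|KK
⇒ K over [I-1,I-2,II-1,II-2,III-1,III-2,III-3]: 190 consistent
W/I-1 aff ·: Ww
W/I-2 un ·: ww
W/II-1 un I-1×I-2: ww
W/II-2 ? ·: Ww
W/III-1 aff II-1×II-2: Ww
W/III-2 aff II-1×II-2: Ww
W/III-3 un II-1×II-2: ww
⇒ W over [I-1,I-2,II-1,II-2,III-1,III-2,III-3]: 1 consistent

I-1 ∈ {KK Ww, Kk Ww, kk Ww}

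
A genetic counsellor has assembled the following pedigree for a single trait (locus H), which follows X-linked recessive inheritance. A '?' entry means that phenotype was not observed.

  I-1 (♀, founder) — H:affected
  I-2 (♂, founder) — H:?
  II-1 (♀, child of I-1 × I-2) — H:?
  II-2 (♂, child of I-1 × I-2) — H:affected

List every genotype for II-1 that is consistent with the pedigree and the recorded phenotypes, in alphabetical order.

H/I-1 aff ·: X^hX^h
H/I-2 ? ·: X^HY|X^hY
H/II-1 ? I-1×I-2: X^HX^h|X^hX^h
H/II-2 aff I-1×I-2: X^hY
⇒ H over [I-1,I-2,II-1,II-2]: 2 consistent

II-1 ∈ {X^HX^h, X^hX^h}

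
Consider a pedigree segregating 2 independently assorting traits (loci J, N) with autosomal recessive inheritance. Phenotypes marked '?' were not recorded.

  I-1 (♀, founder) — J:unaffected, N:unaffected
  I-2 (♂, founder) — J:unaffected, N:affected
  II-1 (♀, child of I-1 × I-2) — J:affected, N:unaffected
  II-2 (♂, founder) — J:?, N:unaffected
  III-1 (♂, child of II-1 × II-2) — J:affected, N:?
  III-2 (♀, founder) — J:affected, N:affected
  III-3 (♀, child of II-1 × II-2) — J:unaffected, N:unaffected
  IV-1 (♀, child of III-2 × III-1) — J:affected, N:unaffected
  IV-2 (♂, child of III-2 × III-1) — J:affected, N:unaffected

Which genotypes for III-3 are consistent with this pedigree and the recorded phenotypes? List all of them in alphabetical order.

J/I-1 un ·: Jj
J/I-2 un ·: Jj
J/II-1 aff I-1×I-2: jj
J/II-2 ? ·: Jj
J/III-1 aff II-1×II-2: jj
J/III-2 aff ·: jj
J/III-3 un II-1×II-2: Jj
J/IV-1 aff III-2×III-1: jj
J/IV-2 aff III-2×III-1: jj
⇒ J over [I-1,I-2,II-1,II-2,III-1,III-2,III-3,IV-1,IV-2]: 1 consistent
N/I-1 un ·: NN|Nn
N/I-2 aff ·: nn
N/II-1 un I-1×I-2: Nn
N/II-2 un ·: NN|Nn
N/III-1 ? II-1×II-2: NN|Nn
N/III-2 aff ·: nn
N/III-3 un II-1×II-2: NN|Nn
N/IV-1 un III-2×III-1: Nn
N/IV-2 un III-2×III-1: Nn
⇒ N over [I-1,I-2,II-1,II-2,III-1,III-2,III-3,IV-1,IV-2]: 16 consistent

III-3 ∈ {Jj NN, Jj Nn}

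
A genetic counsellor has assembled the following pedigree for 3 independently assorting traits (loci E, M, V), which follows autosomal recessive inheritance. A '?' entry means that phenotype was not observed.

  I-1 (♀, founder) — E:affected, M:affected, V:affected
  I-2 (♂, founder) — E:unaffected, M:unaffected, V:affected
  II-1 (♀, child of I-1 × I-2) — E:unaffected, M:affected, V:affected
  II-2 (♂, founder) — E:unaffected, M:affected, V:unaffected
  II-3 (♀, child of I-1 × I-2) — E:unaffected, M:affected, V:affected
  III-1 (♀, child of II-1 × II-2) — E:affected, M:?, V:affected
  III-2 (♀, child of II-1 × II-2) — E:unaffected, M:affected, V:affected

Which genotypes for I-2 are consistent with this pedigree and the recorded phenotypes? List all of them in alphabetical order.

E/I-1 aff ·: ee
E/I-2 un ·: EE|Ee
E/II-1 un I-1×I-2: Ee
E/II-2 un ·: Ee
E/II-3 un I-1×I-2: Ee
E/III-1 aff II-1×II-2: ee
E/III-2 un II-1×II-2: EE|Ee
⇒ E over [I-1,I-2,II-1,II-2,II-3,III-1,III-2]: 4 consistent
M/I-1 aff ·: mm
M/I-2 un ·: Mm
M/II-1 aff I-1×I-2: mm
M/II-2 aff ·: mm
M/II-3 aff I-1×I-2: mm
M/III-1 ? II-1×II-2: mm
M/III-2 aff II-1×II-2: mm
⇒ M over [I-1,I-2,II-1,II-2,II-3,III-1,III-2]: 1 consistent
V/I-1 aff ·: vv
V/I-2 aff ·: vv
V/II-1 aff I-1×I-2: vv
V/II-2 un ·: Vv
V/II-3 aff I-1×I-2: vv
V/III-1 aff II-1×II-2: vv
V/III-2 aff II-1×II-2: vv
⇒ V over [I-1,I-2,II-1,II-2,II-3,III-1,III-2]: 1 consistent

I-2 ∈ {EE Mm vv, Ee Mm vv}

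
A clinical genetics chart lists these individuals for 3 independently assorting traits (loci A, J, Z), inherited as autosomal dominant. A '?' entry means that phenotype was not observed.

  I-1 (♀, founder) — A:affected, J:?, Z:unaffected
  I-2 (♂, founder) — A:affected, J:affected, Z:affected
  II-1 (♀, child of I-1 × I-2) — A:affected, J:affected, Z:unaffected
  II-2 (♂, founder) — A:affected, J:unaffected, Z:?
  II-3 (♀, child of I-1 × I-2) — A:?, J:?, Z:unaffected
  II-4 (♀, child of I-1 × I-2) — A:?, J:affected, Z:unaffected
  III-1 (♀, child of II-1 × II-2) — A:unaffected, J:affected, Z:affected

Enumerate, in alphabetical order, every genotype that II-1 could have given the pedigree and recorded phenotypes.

A/I-1 aff ·: Aa|AA
A/I-2 aff ·: Aa|AA
A/II-1 aff I-1×I-2: Aa
A/II-2 aff ·: Aa
A/II-3 ? I-1×I-2: aa|Aa|AA
A/II-4 ? I-1×I-2: aa|Aa|AA
A/III-1 un II-1×II-2: aa
⇒ A over [I-1,I-2,II-1,II-2,II-3,II-4,III-1]: 17 consistent
J/I-1 ? ·: jj|Jj|JJ
J/I-2 aff ·: Jj|JJ
J/II-1 aff I-1×I-2: Jj|JJ
J/II-2 un ·: jj
J/II-3 ? I-1×I-2: jj|Jj|JJ
J/II-4 aff I-1×I-2: Jj|JJ
J/III-1 aff II-1×II-2: Jj
⇒ J over [I-1,I-2,II-1,II-2,II-3,II-4,III-1]: 32 consistent
Z/I-1 un ·: zz
Z/I-2 aff ·: Zz
Z/II-1 un I-1×I-2: zz
Z/II-2 ? ·: Zz|ZZ
Z/II-3 un I-1×I-2: zz
Z/II-4 un I-1×I-2: zz
Z/III-1 aff II-1×II-2: Zz
⇒ Z over [I-1,I-2,II-1,II-2,II-3,II-4,III-1]: 2 consistent

II-1 ∈ {Aa JJ zz, Aa Jj zz}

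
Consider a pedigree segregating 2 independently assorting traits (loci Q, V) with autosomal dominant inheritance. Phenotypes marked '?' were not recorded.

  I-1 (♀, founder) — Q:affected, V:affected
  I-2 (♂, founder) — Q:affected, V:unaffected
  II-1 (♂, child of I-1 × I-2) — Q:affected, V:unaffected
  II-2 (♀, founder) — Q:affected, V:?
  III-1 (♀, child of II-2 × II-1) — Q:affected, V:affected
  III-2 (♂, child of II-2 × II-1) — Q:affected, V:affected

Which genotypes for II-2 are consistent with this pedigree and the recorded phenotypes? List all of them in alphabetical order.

II-2 ∈ {QQ VV, QQ Vv, Qq VV, Qq Vv}

Q/I-1 aff ·: Qq|QQ
Q/I-2 aff ·: Qq|QQ
Q/II-1 aff I-1×I-2: Qq|QQ
Q/II-2 aff ·: Qq|QQ
Q/III-1 aff II-2×II-1: Qq|QQ
Q/III-2 aff II-2×II-1: Qq|QQ
⇒ Q over [I-1,I-2,II-1,II-2,III-1,III-2]: 44 consistent
V/I-1 aff ·: Vv
V/I-2 un ·: vv
V/II-1 un I-1×I-2: vv
V/II-2 ? ·: Vv|VV
V/III-1 aff II-2×II-1: Vv
V/III-2 aff II-2×II-1: Vv
⇒ V over [I-1,I-2,II-1,II-2,III-1,III-2]: 2 consistent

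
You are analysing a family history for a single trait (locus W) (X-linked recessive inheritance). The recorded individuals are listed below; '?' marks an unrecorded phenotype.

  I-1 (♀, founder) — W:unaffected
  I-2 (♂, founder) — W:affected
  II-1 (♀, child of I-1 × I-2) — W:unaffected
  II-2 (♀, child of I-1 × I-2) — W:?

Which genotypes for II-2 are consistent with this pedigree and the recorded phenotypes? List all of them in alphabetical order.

W/I-1 un ·: X^WX^W|X^WX^w
W/I-2 aff ·: X^wY
W/II-1 un I-1×I-2: X^WX^w
W/II-2 ? I-1×I-2: X^WX^w|X^wX^w
⇒ W over [I-1,I-2,II-1,II-2]: 3 consistent

II-2 ∈ {X^WX^w, X^wX^w}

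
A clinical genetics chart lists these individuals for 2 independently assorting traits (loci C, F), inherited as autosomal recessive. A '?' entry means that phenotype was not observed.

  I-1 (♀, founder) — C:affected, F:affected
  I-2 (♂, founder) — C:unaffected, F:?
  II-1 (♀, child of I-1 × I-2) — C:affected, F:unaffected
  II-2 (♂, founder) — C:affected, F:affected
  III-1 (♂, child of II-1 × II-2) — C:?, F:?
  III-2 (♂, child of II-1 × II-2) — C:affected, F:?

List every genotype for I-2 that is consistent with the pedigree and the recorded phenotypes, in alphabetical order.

I-2 ∈ {Cc FF, Cc Ff}

C/I-1 aff ·: cc
C/I-2 un ·: Cc
C/II-1 aff I-1×I-2: cc
C/II-2 aff ·: cc
C/III-1 ? II-1×II-2: cc
C/III-2 aff II-1×II-2: cc
⇒ C over [I-1,I-2,II-1,II-2,III-1,III-2]: 1 consistent
F/I-1 aff ·: ff
F/I-2 ? ·: FF|Ff
F/II-1 un I-1×I-2: Ff
F/II-2 aff ·: ff
F/III-1 ? II-1×II-2: Ff|ff
F/III-2 ? II-1×II-2: Ff|ff
⇒ F over [I-1,I-2,II-1,II-2,III-1,III-2]: 8 consistent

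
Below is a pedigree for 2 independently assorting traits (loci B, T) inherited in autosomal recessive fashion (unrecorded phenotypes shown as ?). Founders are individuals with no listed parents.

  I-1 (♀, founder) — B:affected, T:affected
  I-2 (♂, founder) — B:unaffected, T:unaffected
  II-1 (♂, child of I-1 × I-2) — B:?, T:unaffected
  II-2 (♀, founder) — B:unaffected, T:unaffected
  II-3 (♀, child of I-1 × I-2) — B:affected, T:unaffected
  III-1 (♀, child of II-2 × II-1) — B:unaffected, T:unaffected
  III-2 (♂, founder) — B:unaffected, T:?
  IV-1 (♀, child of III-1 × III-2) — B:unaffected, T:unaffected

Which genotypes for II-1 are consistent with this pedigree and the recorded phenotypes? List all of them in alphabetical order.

B/I-1 aff ·: bb
B/I-2 un ·: Bb
B/II-1 ? I-1×I-2: Bb|bb
B/II-2 un ·: BB|Bb
B/II-3 aff I-1×I-2: bb
B/III-1 un II-2×II-1: BB|Bb
B/III-2 un ·: BB|Bb
B/IV-1 un III-1×III-2: BB|Bb
⇒ B over [I-1,I-2,II-1,II-2,II-3,III-1,III-2,IV-1]: 22 consistent
T/I-1 aff ·: tt
T/I-2 un ·: TT|Tt
T/II-1 un I-1×I-2: Tt
T/II-2 un ·: TT|Tt
T/II-3 un I-1×I-2: Tt
T/III-1 un II-2×II-1: TT|Tt
T/III-2 ? ·: TT|Tt|tt
T/IV-1 un III-1×III-2: TT|Tt
⇒ T over [I-1,I-2,II-1,II-2,II-3,III-1,III-2,IV-1]: 36 consistent

II-1 ∈ {Bb Tt, bb Tt}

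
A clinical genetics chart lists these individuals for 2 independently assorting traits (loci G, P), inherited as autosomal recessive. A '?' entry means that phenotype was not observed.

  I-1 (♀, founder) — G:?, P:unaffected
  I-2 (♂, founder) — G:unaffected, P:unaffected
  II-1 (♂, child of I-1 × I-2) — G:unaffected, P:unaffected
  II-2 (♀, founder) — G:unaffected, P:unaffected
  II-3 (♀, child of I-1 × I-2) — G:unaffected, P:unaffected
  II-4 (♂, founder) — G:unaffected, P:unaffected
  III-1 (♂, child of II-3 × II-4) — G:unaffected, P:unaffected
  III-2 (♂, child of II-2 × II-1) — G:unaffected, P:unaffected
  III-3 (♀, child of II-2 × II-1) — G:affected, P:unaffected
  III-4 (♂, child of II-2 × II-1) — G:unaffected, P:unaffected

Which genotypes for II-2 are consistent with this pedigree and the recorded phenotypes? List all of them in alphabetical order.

G/I-1 ? ·: GG|Gg|gg
G/I-2 un ·: GG|Gg
G/II-1 un I-1×I-2: Gg
G/II-2 un ·: Gg
G/II-3 un I-1×I-2: GG|Gg
G/II-4 un ·: GG|Gg
G/III-1 un II-3×II-4: GG|Gg
G/III-2 un II-2×II-1: GG|Gg
G/III-3 aff II-2×II-1: gg
G/III-4 un II-2×II-1: GG|Gg
⇒ G over [I-1,I-2,II-1,II-2,II-3,II-4,III-1,III-2,III-3,III-4]: 116 consistent
P/I-1 un ·: PP|Pp
P/I-2 un ·: PP|Pp
P/II-1 un I-1×I-2: PP|Pp
P/II-2 un ·: PP|Pp
P/II-3 un I-1×I-2: PP|Pp
P/II-4 un ·: PP|Pp
P/III-1 un II-3×II-4: PP|Pp
P/III-2 un II-2×II-1: PP|Pp
P/III-3 un II-2×II-1: PP|Pp
P/III-4 un II-2×II-1: PP|Pp
⇒ P over [I-1,I-2,II-1,II-2,II-3,II-4,III-1,III-2,III-3,III-4]: 552 consistent

II-2 ∈ {Gg PP, Gg Pp}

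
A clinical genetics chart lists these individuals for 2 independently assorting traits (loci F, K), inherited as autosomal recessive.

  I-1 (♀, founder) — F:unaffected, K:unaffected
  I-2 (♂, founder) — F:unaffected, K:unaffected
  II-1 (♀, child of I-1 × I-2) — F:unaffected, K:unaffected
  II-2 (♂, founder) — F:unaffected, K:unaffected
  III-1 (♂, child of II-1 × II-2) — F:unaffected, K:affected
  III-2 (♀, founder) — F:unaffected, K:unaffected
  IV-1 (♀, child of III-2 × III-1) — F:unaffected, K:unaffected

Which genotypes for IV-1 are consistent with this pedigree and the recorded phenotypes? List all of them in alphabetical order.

IV-1 ∈ {FF Kk, Ff Kk}

F/I-1 un ·: FF|Ff
F/I-2 un ·: FF|Ff
F/II-1 un I-1×I-2: FF|Ff
F/II-2 un ·: FF|Ff
F/III-1 un II-1×II-2: FF|Ff
F/III-2 un ·: FF|Ff
F/IV-1 un III-2×III-1: FF|Ff
⇒ F over [I-1,I-2,II-1,II-2,III-1,III-2,IV-1]: 82 consistent
K/I-1 un ·: KK|Kk
K/I-2 un ·: KK|Kk
K/II-1 un I-1×I-2: Kk
K/II-2 un ·: Kk
K/III-1 aff II-1×II-2: kk
K/III-2 un ·: KK|Kk
K/IV-1 un III-2×III-1: Kk
⇒ K over [I-1,I-2,II-1,II-2,III-1,III-2,IV-1]: 6 consistent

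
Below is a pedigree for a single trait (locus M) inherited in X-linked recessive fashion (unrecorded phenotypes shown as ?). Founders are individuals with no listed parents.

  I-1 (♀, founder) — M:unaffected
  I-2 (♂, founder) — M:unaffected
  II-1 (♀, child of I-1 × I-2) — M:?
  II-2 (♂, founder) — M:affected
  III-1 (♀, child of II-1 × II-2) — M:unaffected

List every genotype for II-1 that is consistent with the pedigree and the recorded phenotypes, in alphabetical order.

M/I-1 un ·: X^MX^M|X^MX^m
M/I-2 un ·: X^MY
M/II-1 ? I-1×I-2: X^MX^M|X^MX^m
M/II-2 aff ·: X^mY
M/III-1 un II-1×II-2: X^MX^m
⇒ M over [I-1,I-2,II-1,II-2,III-1]: 3 consistent

II-1 ∈ {X^MX^M, X^MX^m}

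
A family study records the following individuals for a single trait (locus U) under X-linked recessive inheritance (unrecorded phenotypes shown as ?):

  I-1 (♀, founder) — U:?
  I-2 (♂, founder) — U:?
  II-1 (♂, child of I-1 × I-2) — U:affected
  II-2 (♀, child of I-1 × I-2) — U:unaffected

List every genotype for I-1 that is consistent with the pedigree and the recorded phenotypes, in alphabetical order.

I-1 ∈ {X^UX^u, X^uX^u}

U/I-1 ? ·: X^UX^u|X^uX^u
U/I-2 ? ·: X^UY|X^uY
U/II-1 aff I-1×I-2: X^uY
U/II-2 un I-1×I-2: X^UX^U|X^UX^u
⇒ U over [I-1,I-2,II-1,II-2]: 4 consistent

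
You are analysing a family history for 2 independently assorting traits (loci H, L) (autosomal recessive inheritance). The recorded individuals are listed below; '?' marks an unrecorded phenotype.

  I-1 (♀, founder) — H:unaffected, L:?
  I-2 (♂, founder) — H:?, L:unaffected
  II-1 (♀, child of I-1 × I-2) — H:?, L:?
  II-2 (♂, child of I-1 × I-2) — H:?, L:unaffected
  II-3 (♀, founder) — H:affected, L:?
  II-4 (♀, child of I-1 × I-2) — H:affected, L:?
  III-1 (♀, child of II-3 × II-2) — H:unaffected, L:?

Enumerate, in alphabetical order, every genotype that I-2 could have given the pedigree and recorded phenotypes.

H/I-1 un ·: Hh
H/I-2 ? ·: Hh|hh
H/II-1 ? I-1×I-2: HH|Hh|hh
H/II-2 ? I-1×I-2: HH|Hh
H/II-3 aff ·: hh
H/II-4 aff I-1×I-2: hh
H/III-1 un II-3×II-2: Hh
⇒ H over [I-1,I-2,II-1,II-2,II-3,II-4,III-1]: 8 consistent
L/I-1 ? ·: LL|Ll|ll
L/I-2 un ·: LL|Ll
L/II-1 ? I-1×I-2: LL|Ll|ll
L/II-2 un I-1×I-2: LL|Ll
L/II-3 ? ·: LL|Ll|ll
L/II-4 ? I-1×I-2: LL|Ll|ll
L/III-1 ? II-3×II-2: LL|Ll|ll
⇒ L over [I-1,I-2,II-1,II-2,II-3,II-4,III-1]: 226 consistent

I-2 ∈ {Hh LL, Hh Ll, hh LL, hh Ll}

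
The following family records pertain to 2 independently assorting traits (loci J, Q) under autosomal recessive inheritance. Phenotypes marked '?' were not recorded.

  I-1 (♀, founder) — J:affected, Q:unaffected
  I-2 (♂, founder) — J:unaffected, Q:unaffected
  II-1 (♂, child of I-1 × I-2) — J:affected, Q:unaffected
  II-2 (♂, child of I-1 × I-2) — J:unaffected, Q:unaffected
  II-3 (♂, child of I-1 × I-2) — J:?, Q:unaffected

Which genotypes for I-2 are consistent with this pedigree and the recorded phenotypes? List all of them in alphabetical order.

I-2 ∈ {Jj QQ, Jj Qq}

J/I-1 aff ·: jj
J/I-2 un ·: Jj
J/II-1 aff I-1×I-2: jj
J/II-2 un I-1×I-2: Jj
J/II-3 ? I-1×I-2: Jj|jj
⇒ J over [I-1,I-2,II-1,II-2,II-3]: 2 consistent
Q/I-1 un ·: QQ|Qq
Q/I-2 un ·: QQ|Qq
Q/II-1 un I-1×I-2: QQ|Qq
Q/II-2 un I-1×I-2: QQ|Qq
Q/II-3 un I-1×I-2: QQ|Qq
⇒ Q over [I-1,I-2,II-1,II-2,II-3]: 25 consistent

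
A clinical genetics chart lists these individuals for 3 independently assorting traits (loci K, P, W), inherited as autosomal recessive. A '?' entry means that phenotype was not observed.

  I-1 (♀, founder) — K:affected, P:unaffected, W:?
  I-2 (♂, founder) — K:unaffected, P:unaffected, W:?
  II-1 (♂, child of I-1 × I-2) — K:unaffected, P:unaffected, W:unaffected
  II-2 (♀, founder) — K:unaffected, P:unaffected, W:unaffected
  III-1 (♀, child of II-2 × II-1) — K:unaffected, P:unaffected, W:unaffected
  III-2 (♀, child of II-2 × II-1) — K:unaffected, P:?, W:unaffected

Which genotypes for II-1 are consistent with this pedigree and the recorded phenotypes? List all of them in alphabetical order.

K/I-1 aff ·: kk
K/I-2 un ·: KK|Kk
K/II-1 un I-1×I-2: Kk
K/II-2 un ·: KK|Kk
K/III-1 un II-2×II-1: KK|Kk
K/III-2 un II-2×II-1: KK|Kk
⇒ K over [I-1,I-2,II-1,II-2,III-1,III-2]: 16 consistent
P/I-1 un ·: PP|Pp
P/I-2 un ·: PP|Pp
P/II-1 un I-1×I-2: PP|Pp
P/II-2 un ·: PP|Pp
P/III-1 un II-2×II-1: PP|Pp
P/III-2 ? II-2×II-1: PP|Pp|pp
⇒ P over [I-1,I-2,II-1,II-2,III-1,III-2]: 50 consistent
W/I-1 ? ·: WW|Ww|ww
W/I-2 ? ·: WW|Ww|ww
W/II-1 un I-1×I-2: WW|Ww
W/II-2 un ·: WW|Ww
W/III-1 un II-2×II-1: WW|Ww
W/III-2 un II-2×II-1: WW|Ww
⇒ W over [I-1,I-2,II-1,II-2,III-1,III-2]: 76 consistent

II-1 ∈ {Kk PP WW, Kk PP Ww, Kk Pp WW, Kk Pp Ww}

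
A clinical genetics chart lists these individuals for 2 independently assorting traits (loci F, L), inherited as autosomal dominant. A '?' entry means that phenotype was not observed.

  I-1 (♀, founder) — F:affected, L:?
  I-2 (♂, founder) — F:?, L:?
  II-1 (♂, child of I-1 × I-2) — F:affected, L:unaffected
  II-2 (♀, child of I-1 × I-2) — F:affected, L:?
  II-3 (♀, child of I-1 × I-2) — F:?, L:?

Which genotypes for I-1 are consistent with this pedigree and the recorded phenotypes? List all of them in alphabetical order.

F/I-1 aff ·: Ff|FF
F/I-2 ? ·: ff|Ff|FF
F/II-1 aff I-1×I-2: Ff|FF
F/II-2 aff I-1×I-2: Ff|FF
F/II-3 ? I-1×I-2: ff|Ff|FF
⇒ F over [I-1,I-2,II-1,II-2,II-3]: 32 consistent
L/I-1 ? ·: ll|Ll
L/I-2 ? ·: ll|Ll
L/II-1 un I-1×I-2: ll
L/II-2 ? I-1×I-2: ll|Ll|LL
L/II-3 ? I-1×I-2: ll|Ll|LL
⇒ L over [I-1,I-2,II-1,II-2,II-3]: 18 consistent

I-1 ∈ {FF Ll, FF ll, Ff Ll, Ff ll}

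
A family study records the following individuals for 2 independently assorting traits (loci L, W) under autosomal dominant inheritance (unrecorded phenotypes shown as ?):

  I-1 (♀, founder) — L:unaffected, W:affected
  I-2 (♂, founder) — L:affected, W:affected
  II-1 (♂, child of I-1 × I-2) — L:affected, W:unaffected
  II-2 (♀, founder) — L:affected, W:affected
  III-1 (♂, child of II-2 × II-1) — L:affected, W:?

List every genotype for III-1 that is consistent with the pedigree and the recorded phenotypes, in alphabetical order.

L/I-1 un ·: ll
L/I-2 aff ·: Ll|LL
L/II-1 aff I-1×I-2: Ll
L/II-2 aff ·: Ll|LL
L/III-1 aff II-2×II-1: Ll|LL
⇒ L over [I-1,I-2,II-1,II-2,III-1]: 8 consistent
W/I-1 aff ·: Ww
W/I-2 aff ·: Ww
W/II-1 un I-1×I-2: ww
W/II-2 aff ·: Ww|WW
W/III-1 ? II-2×II-1: ww|Ww
⇒ W over [I-1,I-2,II-1,II-2,III-1]: 3 consistent

III-1 ∈ {LL Ww, LL ww, Ll Ww, Ll ww}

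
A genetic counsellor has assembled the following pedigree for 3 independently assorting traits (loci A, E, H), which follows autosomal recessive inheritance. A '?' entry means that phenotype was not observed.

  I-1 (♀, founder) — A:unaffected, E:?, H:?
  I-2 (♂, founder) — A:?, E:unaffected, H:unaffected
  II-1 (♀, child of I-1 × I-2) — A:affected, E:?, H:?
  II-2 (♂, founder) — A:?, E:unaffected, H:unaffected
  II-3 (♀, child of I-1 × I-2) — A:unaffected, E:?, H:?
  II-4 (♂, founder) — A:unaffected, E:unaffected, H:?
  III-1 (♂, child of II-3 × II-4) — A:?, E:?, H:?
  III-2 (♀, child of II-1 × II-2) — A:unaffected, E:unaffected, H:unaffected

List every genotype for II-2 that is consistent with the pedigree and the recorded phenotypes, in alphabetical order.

II-2 ∈ {AA EE HH, AA EE Hh, AA Ee HH, AA Ee Hh, Aa EE HH, Aa EE Hh, Aa Ee HH, Aa Ee Hh}

A/I-1 un ·: Aa
A/I-2 ? ·: Aa|aa
A/II-1 aff I-1×I-2: aa
A/II-2 ? ·: AA|Aa
A/II-3 un I-1×I-2: AA|Aa
A/II-4 un ·: AA|Aa
A/III-1 ? II-3×II-4: AA|Aa|aa
A/III-2 un II-1×II-2: Aa
⇒ A over [I-1,I-2,II-1,II-2,II-3,II-4,III-1,III-2]: 26 consistent
E/I-1 ? ·: EE|Ee|ee
E/I-2 un ·: EE|Ee
E/II-1 ? I-1×I-2: EE|Ee|ee
E/II-2 un ·: EE|Ee
E/II-3 ? I-1×I-2: EE|Ee|ee
E/II-4 un ·: EE|Ee
E/III-1 ? II-3×II-4: EE|Ee|ee
E/III-2 un II-1×II-2: EE|Ee
⇒ E over [I-1,I-2,II-1,II-2,II-3,II-4,III-1,III-2]: 288 consistent
H/I-1 ? ·: HH|Hh|hh
H/I-2 un ·: HH|Hh
H/II-1 ? I-1×I-2: HH|Hh|hh
H/II-2 un ·: HH|Hh
H/II-3 ? I-1×I-2: HH|Hh|hh
H/II-4 ? ·: HH|Hh|hh
H/III-1 ? II-3×II-4: HH|Hh|hh
H/III-2 un II-1×II-2: HH|Hh
⇒ H over [I-1,I-2,II-1,II-2,II-3,II-4,III-1,III-2]: 395 consistent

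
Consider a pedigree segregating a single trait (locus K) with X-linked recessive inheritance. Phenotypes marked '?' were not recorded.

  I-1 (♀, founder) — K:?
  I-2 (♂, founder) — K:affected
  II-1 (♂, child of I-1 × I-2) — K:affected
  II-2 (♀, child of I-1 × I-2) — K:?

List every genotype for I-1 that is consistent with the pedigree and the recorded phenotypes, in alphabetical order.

I-1 ∈ {X^KX^k, X^kX^k}

K/I-1 ? ·: X^KX^k|X^kX^k
K/I-2 aff ·: X^kY
K/II-1 aff I-1×I-2: X^kY
K/II-2 ? I-1×I-2: X^KX^k|X^kX^k
⇒ K over [I-1,I-2,II-1,II-2]: 3 consistent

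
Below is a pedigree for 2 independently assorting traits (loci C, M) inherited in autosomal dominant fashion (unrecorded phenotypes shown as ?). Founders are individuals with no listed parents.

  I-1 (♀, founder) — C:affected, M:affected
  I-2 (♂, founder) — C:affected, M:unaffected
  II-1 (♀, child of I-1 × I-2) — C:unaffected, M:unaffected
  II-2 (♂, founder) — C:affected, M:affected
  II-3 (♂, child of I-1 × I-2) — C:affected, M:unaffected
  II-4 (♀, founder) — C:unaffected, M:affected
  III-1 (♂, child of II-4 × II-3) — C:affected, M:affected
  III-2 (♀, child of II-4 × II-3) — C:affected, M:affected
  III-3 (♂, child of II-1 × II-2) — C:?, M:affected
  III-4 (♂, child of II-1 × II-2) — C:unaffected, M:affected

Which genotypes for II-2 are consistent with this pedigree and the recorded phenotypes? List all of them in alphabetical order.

C/I-1 aff ·: Cc
C/I-2 aff ·: Cc
C/II-1 un I-1×I-2: cc
C/II-2 aff ·: Cc
C/II-3 aff I-1×I-2: Cc|CC
C/II-4 un ·: cc
C/III-1 aff II-4×II-3: Cc
C/III-2 aff II-4×II-3: Cc
C/III-3 ? II-1×II-2: cc|Cc
C/III-4 un II-1×II-2: cc
⇒ C over [I-1,I-2,II-1,II-2,II-3,II-4,III-1,III-2,III-3,III-4]: 4 consistent
M/I-1 aff ·: Mm
M/I-2 un ·: mm
M/II-1 un I-1×I-2: mm
M/II-2 aff ·: Mm|MM
M/II-3 un I-1×I-2: mm
M/II-4 aff ·: Mm|MM
M/III-1 aff II-4×II-3: Mm
M/III-2 aff II-4×II-3: Mm
M/III-3 aff II-1×II-2: Mm
M/III-4 aff II-1×II-2: Mm
⇒ M over [I-1,I-2,II-1,II-2,II-3,II-4,III-1,III-2,III-3,III-4]: 4 consistent

II-2 ∈ {Cc MM, Cc Mm}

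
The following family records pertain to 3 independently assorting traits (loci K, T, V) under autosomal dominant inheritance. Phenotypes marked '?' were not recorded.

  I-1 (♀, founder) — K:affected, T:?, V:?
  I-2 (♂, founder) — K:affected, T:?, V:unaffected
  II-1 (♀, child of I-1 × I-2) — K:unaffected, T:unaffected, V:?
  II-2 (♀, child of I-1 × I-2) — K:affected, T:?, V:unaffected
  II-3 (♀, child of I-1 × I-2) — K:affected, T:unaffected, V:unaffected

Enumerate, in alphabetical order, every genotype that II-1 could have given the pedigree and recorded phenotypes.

K/I-1 aff ·: Kk
K/I-2 aff ·: Kk
K/II-1 un I-1×I-2: kk
K/II-2 aff I-1×I-2: Kk|KK
K/II-3 aff I-1×I-2: Kk|KK
⇒ K over [I-1,I-2,II-1,II-2,II-3]: 4 consistent
T/I-1 ? ·: tt|Tt
T/I-2 ? ·: tt|Tt
T/II-1 un I-1×I-2: tt
T/II-2 ? I-1×I-2: tt|Tt|TT
T/II-3 un I-1×I-2: tt
⇒ T over [I-1,I-2,II-1,II-2,II-3]: 8 consistent
V/I-1 ? ·: vv|Vv
V/I-2 un ·: vv
V/II-1 ? I-1×I-2: vv|Vv
V/II-2 un I-1×I-2: vv
V/II-3 un I-1×I-2: vv
⇒ V over [I-1,I-2,II-1,II-2,II-3]: 3 consistent

II-1 ∈ {kk tt Vv, kk tt vv}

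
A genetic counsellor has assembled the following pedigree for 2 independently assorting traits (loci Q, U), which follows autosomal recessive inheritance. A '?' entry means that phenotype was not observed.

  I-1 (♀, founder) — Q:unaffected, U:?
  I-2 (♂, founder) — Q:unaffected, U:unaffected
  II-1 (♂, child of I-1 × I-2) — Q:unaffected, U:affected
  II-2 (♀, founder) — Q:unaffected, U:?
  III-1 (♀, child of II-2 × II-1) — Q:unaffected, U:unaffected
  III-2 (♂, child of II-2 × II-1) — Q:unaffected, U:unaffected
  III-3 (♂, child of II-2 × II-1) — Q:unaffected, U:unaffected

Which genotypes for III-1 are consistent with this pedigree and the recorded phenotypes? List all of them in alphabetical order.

Q/I-1 un ·: QQ|Qq
Q/I-2 un ·: QQ|Qq
Q/II-1 un I-1×I-2: QQ|Qq
Q/II-2 un ·: QQ|Qq
Q/III-1 un II-2×II-1: QQ|Qq
Q/III-2 un II-2×II-1: QQ|Qq
Q/III-3 un II-2×II-1: QQ|Qq
⇒ Q over [I-1,I-2,II-1,II-2,III-1,III-2,III-3]: 84 consistent
U/I-1 ? ·: Uu|uu
U/I-2 un ·: Uu
U/II-1 aff I-1×I-2: uu
U/II-2 ? ·: UU|Uu
U/III-1 un II-2×II-1: Uu
U/III-2 un II-2×II-1: Uu
U/III-3 un II-2×II-1: Uu
⇒ U over [I-1,I-2,II-1,II-2,III-1,III-2,III-3]: 4 consistent

III-1 ∈ {QQ Uu, Qq Uu}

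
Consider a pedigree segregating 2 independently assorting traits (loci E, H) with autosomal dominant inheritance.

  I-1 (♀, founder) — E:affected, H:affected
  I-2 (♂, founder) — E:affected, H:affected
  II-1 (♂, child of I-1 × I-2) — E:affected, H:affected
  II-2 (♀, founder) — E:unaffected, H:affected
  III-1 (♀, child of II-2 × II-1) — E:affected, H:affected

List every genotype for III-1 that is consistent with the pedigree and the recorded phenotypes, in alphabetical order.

E/I-1 aff ·: Ee|EE
E/I-2 aff ·: Ee|EE
E/II-1 aff I-1×I-2: Ee|EE
E/II-2 un ·: ee
E/III-1 aff II-2×II-1: Ee
⇒ E over [I-1,I-2,II-1,II-2,III-1]: 7 consistent
H/I-1 aff ·: Hh|HH
H/I-2 aff ·: Hh|HH
H/II-1 aff I-1×I-2: Hh|HH
H/II-2 aff ·: Hh|HH
H/III-1 aff II-2×II-1: Hh|HH
⇒ H over [I-1,I-2,II-1,II-2,III-1]: 24 consistent

III-1 ∈ {Ee HH, Ee Hh}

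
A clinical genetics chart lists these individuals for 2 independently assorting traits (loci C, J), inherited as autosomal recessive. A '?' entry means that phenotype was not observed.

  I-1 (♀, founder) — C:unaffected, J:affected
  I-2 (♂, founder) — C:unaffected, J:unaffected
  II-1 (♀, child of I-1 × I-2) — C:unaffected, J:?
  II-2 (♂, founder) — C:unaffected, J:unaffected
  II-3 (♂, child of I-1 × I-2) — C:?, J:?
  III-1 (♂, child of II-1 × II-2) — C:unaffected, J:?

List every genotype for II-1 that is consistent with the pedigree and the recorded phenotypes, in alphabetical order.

C/I-1 un ·: CC|Cc
C/I-2 un ·: CC|Cc
C/II-1 un I-1×I-2: CC|Cc
C/II-2 un ·: CC|Cc
C/II-3 ? I-1×I-2: CC|Cc|cc
C/III-1 un II-1×II-2: CC|Cc
⇒ C over [I-1,I-2,II-1,II-2,II-3,III-1]: 52 consistent
J/I-1 aff ·: jj
J/I-2 un ·: JJ|Jj
J/II-1 ? I-1×I-2: Jj|jj
J/II-2 un ·: JJ|Jj
J/II-3 ? I-1×I-2: Jj|jj
J/III-1 ? II-1×II-2: JJ|Jj|jj
⇒ J over [I-1,I-2,II-1,II-2,II-3,III-1]: 21 consistent

II-1 ∈ {CC Jj, CC jj, Cc Jj, Cc jj}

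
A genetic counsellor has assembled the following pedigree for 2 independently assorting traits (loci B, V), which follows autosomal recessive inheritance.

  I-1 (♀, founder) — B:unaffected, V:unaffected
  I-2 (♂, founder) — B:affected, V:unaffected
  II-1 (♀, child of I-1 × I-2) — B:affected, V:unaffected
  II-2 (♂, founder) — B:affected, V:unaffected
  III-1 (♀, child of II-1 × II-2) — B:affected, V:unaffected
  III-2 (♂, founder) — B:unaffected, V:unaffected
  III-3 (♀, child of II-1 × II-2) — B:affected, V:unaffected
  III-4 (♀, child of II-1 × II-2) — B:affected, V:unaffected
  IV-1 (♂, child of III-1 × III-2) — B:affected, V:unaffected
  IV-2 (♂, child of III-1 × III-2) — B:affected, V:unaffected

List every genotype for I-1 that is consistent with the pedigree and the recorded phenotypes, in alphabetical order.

B/I-1 un ·: Bb
B/I-2 aff ·: bb
B/II-1 aff I-1×I-2: bb
B/II-2 aff ·: bb
B/III-1 aff II-1×II-2: bb
B/III-2 un ·: Bb
B/III-3 aff II-1×II-2: bb
B/III-4 aff II-1×II-2: bb
B/IV-1 aff III-1×III-2: bb
B/IV-2 aff III-1×III-2: bb
⇒ B over [I-1,I-2,II-1,II-2,III-1,III-2,III-3,III-4,IV-1,IV-2]: 1 consistent
V/I-1 un ·: VV|Vv
V/I-2 un ·: VV|Vv
V/II-1 un I-1×I-2: VV|Vv
V/II-2 un ·: VV|Vv
V/III-1 un II-1×II-2: VV|Vv
V/III-2 un ·: VV|Vv
V/III-3 un II-1×II-2: VV|Vv
V/III-4 un II-1×II-2: VV|Vv
V/IV-1 un III-1×III-2: VV|Vv
V/IV-2 un III-1×III-2: VV|Vv
⇒ V over [I-1,I-2,II-1,II-2,III-1,III-2,III-3,III-4,IV-1,IV-2]: 540 consistent

I-1 ∈ {Bb VV, Bb Vv}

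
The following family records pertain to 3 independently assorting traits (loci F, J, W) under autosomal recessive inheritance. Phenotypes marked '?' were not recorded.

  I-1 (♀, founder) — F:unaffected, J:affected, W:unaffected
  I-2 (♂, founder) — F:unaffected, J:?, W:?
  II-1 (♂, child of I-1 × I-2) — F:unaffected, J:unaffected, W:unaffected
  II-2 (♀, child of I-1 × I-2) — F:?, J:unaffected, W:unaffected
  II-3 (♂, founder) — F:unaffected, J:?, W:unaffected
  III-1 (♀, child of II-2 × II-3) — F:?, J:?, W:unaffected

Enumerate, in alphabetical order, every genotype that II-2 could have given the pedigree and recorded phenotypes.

F/I-1 un ·: FF|Ff
F/I-2 un ·: FF|Ff
F/II-1 un I-1×I-2: FF|Ff
F/II-2 ? I-1×I-2: FF|Ff|ff
F/II-3 un ·: FF|Ff
F/III-1 ? II-2×II-3: FF|Ff|ff
⇒ F over [I-1,I-2,II-1,II-2,II-3,III-1]: 57 consistent
J/I-1 aff ·: jj
J/I-2 ? ·: JJ|Jj
J/II-1 un I-1×I-2: Jj
J/II-2 un I-1×I-2: Jj
J/II-3 ? ·: JJ|Jj|jj
J/III-1 ? II-2×II-3: JJ|Jj|jj
⇒ J over [I-1,I-2,II-1,II-2,II-3,III-1]: 14 consistent
W/I-1 un ·: WW|Ww
W/I-2 ? ·: WW|Ww|ww
W/II-1 un I-1×I-2: WW|Ww
W/II-2 un I-1×I-2: WW|Ww
W/II-3 un ·: WW|Ww
W/III-1 un II-2×II-3: WW|Ww
⇒ W over [I-1,I-2,II-1,II-2,II-3,III-1]: 53 consistent

II-2 ∈ {FF Jj WW, FF Jj Ww, Ff Jj WW, Ff Jj Ww, ff Jj WW, ff Jj Ww}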